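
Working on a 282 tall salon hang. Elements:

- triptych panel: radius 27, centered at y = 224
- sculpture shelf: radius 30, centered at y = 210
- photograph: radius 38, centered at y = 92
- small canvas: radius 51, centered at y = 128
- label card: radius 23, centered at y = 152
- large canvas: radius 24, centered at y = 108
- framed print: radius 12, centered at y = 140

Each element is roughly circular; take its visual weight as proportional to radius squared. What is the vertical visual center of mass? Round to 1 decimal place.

y ≈ 141.7

r² weights: triptych panel 27² = 729, sculpture shelf 30² = 900, photograph 38² = 1444, small canvas 51² = 2601, label card 23² = 529, large canvas 24² = 576, framed print 12² = 144. Total = 6923.
Σw·y = 980848; ȳ = 980848/6923 ≈ 141.68.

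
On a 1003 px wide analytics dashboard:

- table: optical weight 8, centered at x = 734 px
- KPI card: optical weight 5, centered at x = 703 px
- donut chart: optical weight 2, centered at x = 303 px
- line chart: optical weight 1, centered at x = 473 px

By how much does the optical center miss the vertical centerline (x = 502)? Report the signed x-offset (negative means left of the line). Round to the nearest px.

≈ 152 px

Weights sum to 8 + 5 + 2 + 1 = 16.
Σw·x = 8·734 + 5·703 + 2·303 + 1·473 = 10466, so x̄ = 10466/16 ≈ 654.12.
Difference: 654.12 − 502 ≈ 152.12.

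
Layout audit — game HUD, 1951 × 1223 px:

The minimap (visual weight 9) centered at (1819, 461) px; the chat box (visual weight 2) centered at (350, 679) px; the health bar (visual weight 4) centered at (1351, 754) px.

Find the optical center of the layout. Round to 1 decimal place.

Total weight = 9 + 2 + 4 = 15.
x-moment: 9·1819 + 2·350 + 4·1351 = 22475; centroid 22475/15 ≈ 1498.33.
y-moment: 9·461 + 2·679 + 4·754 = 8523; centroid 8523/15 ≈ 568.20.

(1498.3, 568.2)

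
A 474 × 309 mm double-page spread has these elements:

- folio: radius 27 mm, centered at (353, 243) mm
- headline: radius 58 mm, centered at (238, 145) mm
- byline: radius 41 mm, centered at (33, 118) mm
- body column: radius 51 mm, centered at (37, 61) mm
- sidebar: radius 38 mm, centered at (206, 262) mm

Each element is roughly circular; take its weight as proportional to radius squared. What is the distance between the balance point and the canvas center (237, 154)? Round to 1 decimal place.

r² weights: folio 27² = 729, headline 58² = 3364, byline 41² = 1681, body column 51² = 2601, sidebar 38² = 1444. Total = 9819.
x-moment: 729·353 + 3364·238 + 1681·33 + 2601·37 + 1444·206 = 1507143; centroid 1507143/9819 ≈ 153.49.
y-moment: 729·243 + 3364·145 + 1681·118 + 2601·61 + 1444·262 = 1400274; centroid 1400274/9819 ≈ 142.61.
Offset from (237, 154): Δx ≈ -83.51, Δy ≈ -11.39; distance = √(Δx² + Δy²) ≈ 84.28.

≈ 84.3 mm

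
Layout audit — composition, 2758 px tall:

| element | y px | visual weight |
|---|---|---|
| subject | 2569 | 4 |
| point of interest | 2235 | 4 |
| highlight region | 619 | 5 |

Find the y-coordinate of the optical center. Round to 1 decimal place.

y ≈ 1716.2

Σw = 4 + 4 + 5 = 13.
Σw·y = 4·2569 + 4·2235 + 5·619 = 22311, so ȳ = 22311/13 ≈ 1716.23.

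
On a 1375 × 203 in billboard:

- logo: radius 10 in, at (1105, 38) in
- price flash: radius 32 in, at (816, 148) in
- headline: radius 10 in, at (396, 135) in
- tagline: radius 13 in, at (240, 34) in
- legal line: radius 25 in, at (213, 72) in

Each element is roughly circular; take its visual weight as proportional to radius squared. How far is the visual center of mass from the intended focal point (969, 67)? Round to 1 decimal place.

r² weights: logo 10² = 100, price flash 32² = 1024, headline 10² = 100, tagline 13² = 169, legal line 25² = 625. Total = 2018.
x-moment: 100·1105 + 1024·816 + 100·396 + 169·240 + 625·213 = 1159369; centroid 1159369/2018 ≈ 574.51.
y-moment: 100·38 + 1024·148 + 100·135 + 169·34 + 625·72 = 219598; centroid 219598/2018 ≈ 108.82.
Offset from (969, 67): Δx ≈ -394.49, Δy ≈ 41.82; distance = √(Δx² + Δy²) ≈ 396.70.

≈ 396.7 in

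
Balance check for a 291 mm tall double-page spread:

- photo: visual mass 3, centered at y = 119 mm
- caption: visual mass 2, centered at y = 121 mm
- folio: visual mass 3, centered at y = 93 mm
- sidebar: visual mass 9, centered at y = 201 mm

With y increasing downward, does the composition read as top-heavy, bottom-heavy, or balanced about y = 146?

bottom-heavy

Weights sum to 3 + 2 + 3 + 9 = 17.
y: (3·119 + 2·121 + 3·93 + 9·201) / 17 = 2687 / 17 ≈ 158.06
Since 158.1 is below (larger y than) 146, the composition reads bottom-heavy.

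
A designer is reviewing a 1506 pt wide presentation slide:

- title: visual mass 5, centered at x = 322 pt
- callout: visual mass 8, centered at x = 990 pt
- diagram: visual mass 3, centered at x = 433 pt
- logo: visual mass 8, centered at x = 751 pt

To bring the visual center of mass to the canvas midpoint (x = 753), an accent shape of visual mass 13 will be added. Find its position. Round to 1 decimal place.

x ≈ 848.0

After adding the accent shape, total weight = 5 + 8 + 3 + 8 + 13 = 37.
x: target moment 37×753 = 27861; current 5·322 + 8·990 + 3·433 + 8·751 = 16837; the accent shape supplies 11024, so x = 11024/13 ≈ 848.00.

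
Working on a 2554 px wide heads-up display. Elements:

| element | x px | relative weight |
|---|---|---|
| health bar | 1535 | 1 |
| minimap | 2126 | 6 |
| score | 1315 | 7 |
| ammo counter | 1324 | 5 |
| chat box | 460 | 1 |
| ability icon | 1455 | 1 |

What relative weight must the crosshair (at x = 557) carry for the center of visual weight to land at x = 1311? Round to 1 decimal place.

w ≈ 6.0

Existing Σw = 21 (1 + 6 + 7 + 5 + 1 + 1); existing moment 1·1535 + 6·2126 + 7·1315 + 5·1324 + 1·460 + 1·1455 = 32031.
For the centroid to hit 1311: (32031 + w·557) / (21 + w) = 1311.
So w = (1311·21 − 32031)/(557 − 1311) = -4500/-754 ≈ 5.97.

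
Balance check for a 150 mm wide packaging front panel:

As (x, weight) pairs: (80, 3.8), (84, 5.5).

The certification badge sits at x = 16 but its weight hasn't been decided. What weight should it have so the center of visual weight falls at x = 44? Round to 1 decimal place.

Fixed elements: Σw = 3.8 + 5.5 = 9.3, Σw·x = 3.8·80 + 5.5·84 = 766.0.
Balance at x = 44 requires (766.0 + w·16) / (9.3 + w) = 44.
Solving: w = (44·9.3 − 766.0) / (16 − 44) = -356.8 / -28 ≈ 12.74.

w ≈ 12.7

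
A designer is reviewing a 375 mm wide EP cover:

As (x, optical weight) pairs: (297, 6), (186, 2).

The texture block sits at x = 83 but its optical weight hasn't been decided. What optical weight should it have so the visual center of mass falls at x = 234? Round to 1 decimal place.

w ≈ 1.9

Fixed elements: Σw = 6 + 2 = 8, Σw·x = 6·297 + 2·186 = 2154.
Balance at x = 234 requires (2154 + w·83) / (8 + w) = 234.
Solving: w = (234·8 − 2154) / (83 − 234) = -282 / -151 ≈ 1.87.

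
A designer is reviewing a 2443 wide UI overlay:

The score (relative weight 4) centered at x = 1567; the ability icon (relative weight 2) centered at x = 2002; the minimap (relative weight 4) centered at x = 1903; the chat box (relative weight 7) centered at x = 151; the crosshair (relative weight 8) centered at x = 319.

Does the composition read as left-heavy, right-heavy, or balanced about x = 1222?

Σw = 4 + 2 + 4 + 7 + 8 = 25.
x: (4·1567 + 2·2002 + 4·1903 + 7·151 + 8·319) / 25 = 21493 / 25 ≈ 859.72
Since 859.7 is left of 1222, the composition reads left-heavy.

left-heavy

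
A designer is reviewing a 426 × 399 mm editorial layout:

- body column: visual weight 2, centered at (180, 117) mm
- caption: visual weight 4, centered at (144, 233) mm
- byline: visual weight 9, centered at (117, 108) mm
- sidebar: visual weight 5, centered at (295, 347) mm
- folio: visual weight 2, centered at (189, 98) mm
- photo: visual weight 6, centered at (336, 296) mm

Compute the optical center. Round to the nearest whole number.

Weights sum to 2 + 4 + 9 + 5 + 2 + 6 = 28.
Σw·x = 5858; x̄ = 5858/28 ≈ 209.21.
y: moment 5845 / weight 28 ≈ 208.75

(209, 209)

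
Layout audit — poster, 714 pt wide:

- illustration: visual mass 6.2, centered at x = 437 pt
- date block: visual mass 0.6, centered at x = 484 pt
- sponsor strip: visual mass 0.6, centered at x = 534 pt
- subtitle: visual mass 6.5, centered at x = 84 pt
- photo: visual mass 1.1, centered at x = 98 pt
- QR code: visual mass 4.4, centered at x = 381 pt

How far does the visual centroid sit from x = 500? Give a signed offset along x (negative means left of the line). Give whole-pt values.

Weights sum to 6.2 + 0.6 + 0.6 + 6.5 + 1.1 + 4.4 = 19.4.
x: moment 5650.4 / weight 19.4 ≈ 291.26
Difference: 291.26 − 500 ≈ -208.74.

≈ -209 pt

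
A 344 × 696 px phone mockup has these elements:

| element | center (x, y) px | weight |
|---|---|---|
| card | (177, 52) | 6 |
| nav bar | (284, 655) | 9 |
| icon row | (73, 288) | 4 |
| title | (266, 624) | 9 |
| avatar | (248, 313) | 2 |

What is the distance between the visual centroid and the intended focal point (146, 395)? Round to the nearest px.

≈ 100 px

Weights sum to 6 + 9 + 4 + 9 + 2 = 30.
x-moment: 6·177 + 9·284 + 4·73 + 9·266 + 2·248 = 6800; centroid 6800/30 ≈ 226.67.
y-moment: 6·52 + 9·655 + 4·288 + 9·624 + 2·313 = 13601; centroid 13601/30 ≈ 453.37.
Offset from (146, 395): Δx ≈ 80.67, Δy ≈ 58.37; distance = √(Δx² + Δy²) ≈ 99.57.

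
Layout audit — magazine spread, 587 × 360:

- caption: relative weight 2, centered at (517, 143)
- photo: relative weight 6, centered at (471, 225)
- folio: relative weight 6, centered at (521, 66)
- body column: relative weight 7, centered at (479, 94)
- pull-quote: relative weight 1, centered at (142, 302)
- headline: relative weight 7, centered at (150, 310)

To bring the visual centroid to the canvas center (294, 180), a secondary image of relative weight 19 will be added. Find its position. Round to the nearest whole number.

New total weight: (2 + 6 + 6 + 7 + 1 + 7) + 19 = 48.
x: target moment 48×294 = 14112; current 2·517 + 6·471 + 6·521 + 7·479 + 1·142 + 7·150 = 11531; the secondary image supplies 2581, so x = 2581/19 ≈ 135.84.
y: target moment 48×180 = 8640; current 2·143 + 6·225 + 6·66 + 7·94 + 1·302 + 7·310 = 5162; the secondary image supplies 3478, so y = 3478/19 ≈ 183.05.

(136, 183)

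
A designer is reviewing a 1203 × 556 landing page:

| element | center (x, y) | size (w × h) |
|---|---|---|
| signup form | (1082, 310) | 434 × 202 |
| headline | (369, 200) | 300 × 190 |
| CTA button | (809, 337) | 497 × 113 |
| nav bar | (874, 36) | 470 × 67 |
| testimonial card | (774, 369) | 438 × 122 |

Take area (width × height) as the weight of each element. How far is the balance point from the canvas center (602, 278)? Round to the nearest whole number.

Taking area as weight: signup form 434·202 = 87668, headline 300·190 = 57000, CTA button 497·113 = 56161, nav bar 470·67 = 31490, testimonial card 438·122 = 53436. Sum 285755.
x: (87668·1082 + 57000·369 + 56161·809 + 31490·874 + 53436·774) / 285755 = 230205749 / 285755 ≈ 805.61
y: (87668·310 + 57000·200 + 56161·337 + 31490·36 + 53436·369) / 285755 = 78354861 / 285755 ≈ 274.20
Relative to (602, 278): Δ = (203.61, -3.80); |Δ| = √(203.61² + -3.80²) ≈ 203.64.

≈ 204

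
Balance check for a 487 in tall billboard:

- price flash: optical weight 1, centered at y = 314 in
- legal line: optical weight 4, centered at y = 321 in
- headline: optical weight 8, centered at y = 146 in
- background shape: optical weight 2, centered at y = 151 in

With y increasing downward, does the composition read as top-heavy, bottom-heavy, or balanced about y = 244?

Σw = 1 + 4 + 8 + 2 = 15.
y-moment: 1·314 + 4·321 + 8·146 + 2·151 = 3068; centroid 3068/15 ≈ 204.53.
204.5 vs midline 244 → top-heavy.

top-heavy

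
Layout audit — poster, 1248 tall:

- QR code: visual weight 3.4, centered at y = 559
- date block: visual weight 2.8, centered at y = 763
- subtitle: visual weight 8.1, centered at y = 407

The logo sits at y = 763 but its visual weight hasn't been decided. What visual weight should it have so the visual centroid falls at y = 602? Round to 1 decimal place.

w ≈ 7.9

Fixed elements: Σw = 3.4 + 2.8 + 8.1 = 14.3, Σw·y = 3.4·559 + 2.8·763 + 8.1·407 = 7333.7.
Balance at y = 602 requires (7333.7 + w·763) / (14.3 + w) = 602.
So w = (602·14.3 − 7333.7)/(763 − 602) = 1274.9/161 ≈ 7.92.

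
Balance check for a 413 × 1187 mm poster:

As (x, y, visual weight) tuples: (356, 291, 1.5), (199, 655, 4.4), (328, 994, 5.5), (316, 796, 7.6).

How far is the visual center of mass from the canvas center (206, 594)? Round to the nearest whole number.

Weights sum to 1.5 + 4.4 + 5.5 + 7.6 = 19.0.
x: (1.5·356 + 4.4·199 + 5.5·328 + 7.6·316) / 19.0 = 5615.2 / 19.0 ≈ 295.54
y: (1.5·291 + 4.4·655 + 5.5·994 + 7.6·796) / 19.0 = 14835.1 / 19.0 ≈ 780.79
Offset from (206, 594): Δx ≈ 89.54, Δy ≈ 186.79; distance = √(Δx² + Δy²) ≈ 207.15.

≈ 207 mm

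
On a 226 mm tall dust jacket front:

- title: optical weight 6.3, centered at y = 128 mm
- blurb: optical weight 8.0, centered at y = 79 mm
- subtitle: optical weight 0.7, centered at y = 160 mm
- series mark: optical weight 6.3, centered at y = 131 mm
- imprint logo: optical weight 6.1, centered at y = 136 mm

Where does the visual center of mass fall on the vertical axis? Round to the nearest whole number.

y ≈ 117

Total weight = 6.3 + 8.0 + 0.7 + 6.3 + 6.1 = 27.4.
y-moment: 6.3·128 + 8.0·79 + 0.7·160 + 6.3·131 + 6.1·136 = 3205.3; centroid 3205.3/27.4 ≈ 116.98.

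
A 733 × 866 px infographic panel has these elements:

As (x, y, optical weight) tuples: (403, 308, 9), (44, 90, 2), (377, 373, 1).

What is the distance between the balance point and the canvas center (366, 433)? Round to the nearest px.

Σw = 9 + 2 + 1 = 12.
x-moment: 9·403 + 2·44 + 1·377 = 4092; centroid 4092/12 ≈ 341.00.
y-moment: 9·308 + 2·90 + 1·373 = 3325; centroid 3325/12 ≈ 277.08.
From (366, 433): dx = -25.00, dy = -155.92, so the distance is √(dx²+dy²) ≈ 157.91.

≈ 158 px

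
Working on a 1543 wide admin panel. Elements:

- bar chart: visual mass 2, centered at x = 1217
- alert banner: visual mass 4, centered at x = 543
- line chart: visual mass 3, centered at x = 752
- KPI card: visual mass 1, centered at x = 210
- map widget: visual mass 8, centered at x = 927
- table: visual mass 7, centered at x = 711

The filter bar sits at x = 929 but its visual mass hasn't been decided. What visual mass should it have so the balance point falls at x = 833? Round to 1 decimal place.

w ≈ 14.2

Existing Σw = 25 (2 + 4 + 3 + 1 + 8 + 7); existing moment 2·1217 + 4·543 + 3·752 + 1·210 + 8·927 + 7·711 = 19465.
Balance at x = 833 requires (19465 + w·929) / (25 + w) = 833.
Solving: w = (833·25 − 19465) / (929 − 833) = 1360 / 96 ≈ 14.17.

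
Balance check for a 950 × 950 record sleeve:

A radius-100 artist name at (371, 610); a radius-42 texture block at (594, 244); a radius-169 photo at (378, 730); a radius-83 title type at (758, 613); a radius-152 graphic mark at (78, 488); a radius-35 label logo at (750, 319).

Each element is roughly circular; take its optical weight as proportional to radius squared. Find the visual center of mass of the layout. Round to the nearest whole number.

r² weights: artist name 100² = 10000, texture block 42² = 1764, photo 169² = 28561, title type 83² = 6889, graphic mark 152² = 23104, label logo 35² = 1225. Total = 71543.
Σw·x = 23496598; x̄ = 23496598/71543 ≈ 328.43.
Σw·y = 43268430; ȳ = 43268430/71543 ≈ 604.79.

(328, 605)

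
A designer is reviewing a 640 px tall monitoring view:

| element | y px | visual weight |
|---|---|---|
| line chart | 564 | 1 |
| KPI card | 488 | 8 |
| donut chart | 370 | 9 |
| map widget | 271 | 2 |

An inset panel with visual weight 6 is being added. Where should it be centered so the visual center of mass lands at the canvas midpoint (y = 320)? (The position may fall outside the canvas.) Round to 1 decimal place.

New total weight: (1 + 8 + 9 + 2) + 6 = 26.
Along y: (8340 + 6·y) / 26 = 320 (existing moment 1·564 + 8·488 + 9·370 + 2·271 = 8340) ⇒ y = (8320 − 8340) / 6 ≈ -3.33.

y ≈ -3.3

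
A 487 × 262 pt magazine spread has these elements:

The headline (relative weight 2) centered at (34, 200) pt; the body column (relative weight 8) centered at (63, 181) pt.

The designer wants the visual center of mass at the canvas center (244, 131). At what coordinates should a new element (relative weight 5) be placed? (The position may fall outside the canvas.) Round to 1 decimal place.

(617.6, 23.4)

After adding the new element, total weight = 2 + 8 + 5 = 15.
x: target moment 15×244 = 3660; current 2·34 + 8·63 = 572; the new element supplies 3088, so x = 3088/5 ≈ 617.60.
y: target moment 15×131 = 1965; current 2·200 + 8·181 = 1848; the new element supplies 117, so y = 117/5 ≈ 23.40.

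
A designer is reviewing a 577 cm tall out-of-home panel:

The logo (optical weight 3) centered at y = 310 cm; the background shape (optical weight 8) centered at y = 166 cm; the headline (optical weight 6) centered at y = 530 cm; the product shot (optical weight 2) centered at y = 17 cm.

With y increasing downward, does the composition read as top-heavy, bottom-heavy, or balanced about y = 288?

Total weight = 3 + 8 + 6 + 2 = 19.
Σw·y = 3·310 + 8·166 + 6·530 + 2·17 = 5472, so ȳ = 5472/19 ≈ 288.00.
288.00 = 288 exactly: balanced.

balanced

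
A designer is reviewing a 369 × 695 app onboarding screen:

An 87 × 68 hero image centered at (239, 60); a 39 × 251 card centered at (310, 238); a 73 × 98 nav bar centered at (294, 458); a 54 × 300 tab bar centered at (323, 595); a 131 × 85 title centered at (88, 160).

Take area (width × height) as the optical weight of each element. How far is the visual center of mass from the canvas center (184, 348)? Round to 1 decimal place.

Areas: hero image 87·68 = 5916, card 39·251 = 9789, nav bar 73·98 = 7154, tab bar 54·300 = 16200, title 131·85 = 11135. Total weight = 50194.
x-moment: 5916·239 + 9789·310 + 7154·294 + 16200·323 + 11135·88 = 12764270; centroid 12764270/50194 ≈ 254.30.
y-moment: 5916·60 + 9789·238 + 7154·458 + 16200·595 + 11135·160 = 17381874; centroid 17381874/50194 ≈ 346.29.
Relative to (184, 348): Δ = (70.30, -1.71); |Δ| = √(70.30² + -1.71²) ≈ 70.32.

≈ 70.3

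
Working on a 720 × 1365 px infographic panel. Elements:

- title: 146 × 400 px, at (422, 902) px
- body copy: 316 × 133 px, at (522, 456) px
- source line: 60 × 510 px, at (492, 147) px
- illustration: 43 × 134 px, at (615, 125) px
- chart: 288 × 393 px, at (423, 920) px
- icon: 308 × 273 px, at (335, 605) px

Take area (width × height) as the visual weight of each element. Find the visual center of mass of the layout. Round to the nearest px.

(423, 695)

Taking area as weight: title 146·400 = 58400, body copy 316·133 = 42028, source line 60·510 = 30600, illustration 43·134 = 5762, chart 288·393 = 113184, icon 308·273 = 84084. Sum 334058.
x: moment 141227218 / weight 334058 ≈ 422.76
Σw·y = 232060118; ȳ = 232060118/334058 ≈ 694.67.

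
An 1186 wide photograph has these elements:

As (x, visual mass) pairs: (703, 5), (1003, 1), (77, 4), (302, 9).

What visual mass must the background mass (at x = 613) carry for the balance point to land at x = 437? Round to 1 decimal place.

w ≈ 4.3

Known weights sum to 5 + 1 + 4 + 9 = 19; their moment is 5·703 + 1·1003 + 4·77 + 9·302 = 7544.
For the centroid to hit 437: (7544 + w·613) / (19 + w) = 437.
Solving: w = (437·19 − 7544) / (613 − 437) = 759 / 176 ≈ 4.31.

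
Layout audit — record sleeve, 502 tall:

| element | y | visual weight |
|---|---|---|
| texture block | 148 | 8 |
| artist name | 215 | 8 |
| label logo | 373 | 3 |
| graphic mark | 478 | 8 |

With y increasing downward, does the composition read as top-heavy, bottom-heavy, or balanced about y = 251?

bottom-heavy

Total weight = 8 + 8 + 3 + 8 = 27.
y: (8·148 + 8·215 + 3·373 + 8·478) / 27 = 7847 / 27 ≈ 290.63
Since 290.6 is below (larger y than) 251, the composition reads bottom-heavy.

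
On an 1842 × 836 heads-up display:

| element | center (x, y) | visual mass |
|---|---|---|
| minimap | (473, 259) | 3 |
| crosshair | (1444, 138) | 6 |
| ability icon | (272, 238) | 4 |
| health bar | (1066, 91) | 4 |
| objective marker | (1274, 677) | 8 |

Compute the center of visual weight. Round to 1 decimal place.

(1025.1, 333.5)

Weights sum to 3 + 6 + 4 + 4 + 8 = 25.
Σw·x = 3·473 + 6·1444 + 4·272 + 4·1066 + 8·1274 = 25627, so x̄ = 25627/25 ≈ 1025.08.
Σw·y = 3·259 + 6·138 + 4·238 + 4·91 + 8·677 = 8337, so ȳ = 8337/25 ≈ 333.48.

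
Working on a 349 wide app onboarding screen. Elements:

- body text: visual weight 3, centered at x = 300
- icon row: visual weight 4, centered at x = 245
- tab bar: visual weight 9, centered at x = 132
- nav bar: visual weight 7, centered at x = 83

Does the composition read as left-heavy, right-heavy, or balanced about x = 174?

left-heavy

Total weight = 3 + 4 + 9 + 7 = 23.
x-moment: 3·300 + 4·245 + 9·132 + 7·83 = 3649; centroid 3649/23 ≈ 158.65.
158.7 vs midline 174 → left-heavy.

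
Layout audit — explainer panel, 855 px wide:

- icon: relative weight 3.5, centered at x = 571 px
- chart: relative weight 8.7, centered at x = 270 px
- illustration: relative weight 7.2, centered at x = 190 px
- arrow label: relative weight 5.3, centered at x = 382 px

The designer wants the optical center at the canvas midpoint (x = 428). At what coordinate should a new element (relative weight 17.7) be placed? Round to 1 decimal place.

With the new element, Σw becomes 3.5 + 8.7 + 7.2 + 5.3 + 17.7 = 42.4.
x: target moment 42.4×428 = 18147.2; current 3.5·571 + 8.7·270 + 7.2·190 + 5.3·382 = 7740.1; the new element supplies 10407.1, so x = 10407.1/17.7 ≈ 587.97.

x ≈ 588.0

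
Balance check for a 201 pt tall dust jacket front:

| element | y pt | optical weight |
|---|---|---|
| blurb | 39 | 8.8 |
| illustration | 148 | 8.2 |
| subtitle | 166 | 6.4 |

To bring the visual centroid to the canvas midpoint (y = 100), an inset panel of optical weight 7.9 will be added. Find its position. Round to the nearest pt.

With the inset panel, Σw becomes 8.8 + 8.2 + 6.4 + 7.9 = 31.3.
y: need Σw·y = 31.3·100 = 3130.0. Existing = 8.8·39 + 8.2·148 + 6.4·166 = 2619.2. Remainder 510.8 / 7.9 ≈ 64.66.

y ≈ 65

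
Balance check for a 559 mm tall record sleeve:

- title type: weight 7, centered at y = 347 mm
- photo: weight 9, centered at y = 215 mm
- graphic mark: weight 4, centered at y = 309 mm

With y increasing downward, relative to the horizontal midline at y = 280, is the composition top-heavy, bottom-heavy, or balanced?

balanced

Weights sum to 7 + 9 + 4 = 20.
y: (7·347 + 9·215 + 4·309) / 20 = 5600 / 20 ≈ 280.00
That equals the midline 280 — balanced.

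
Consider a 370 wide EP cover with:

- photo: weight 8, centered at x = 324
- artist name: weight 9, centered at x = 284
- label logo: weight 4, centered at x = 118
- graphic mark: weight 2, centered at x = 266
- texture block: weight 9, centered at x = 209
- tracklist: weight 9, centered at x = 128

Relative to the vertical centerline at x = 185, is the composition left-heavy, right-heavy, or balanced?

Total weight = 8 + 9 + 4 + 2 + 9 + 9 = 41.
Σw·x = 8·324 + 9·284 + 4·118 + 2·266 + 9·209 + 9·128 = 9185, so x̄ = 9185/41 ≈ 224.02.
224.0 lies right of the midline 185, so the layout is right-heavy.

right-heavy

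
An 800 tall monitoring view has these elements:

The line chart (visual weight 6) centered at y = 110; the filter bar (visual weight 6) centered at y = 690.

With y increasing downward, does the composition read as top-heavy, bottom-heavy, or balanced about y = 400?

balanced

Total weight = 6 + 6 = 12.
y-moment: 6·110 + 6·690 = 4800; centroid 4800/12 ≈ 400.00.
That equals the midline 400 — balanced.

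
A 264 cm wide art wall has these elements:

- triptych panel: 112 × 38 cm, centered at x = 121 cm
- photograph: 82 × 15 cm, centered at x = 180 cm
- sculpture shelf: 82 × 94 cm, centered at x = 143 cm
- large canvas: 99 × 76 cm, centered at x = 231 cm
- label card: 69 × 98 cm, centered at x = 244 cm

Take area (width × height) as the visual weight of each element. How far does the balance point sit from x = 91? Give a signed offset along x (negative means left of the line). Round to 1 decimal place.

≈ 99.2 cm

Areas: triptych panel 112·38 = 4256, photograph 82·15 = 1230, sculpture shelf 82·94 = 7708, large canvas 99·76 = 7524, label card 69·98 = 6762. Total weight = 27480.
x: (4256·121 + 1230·180 + 7708·143 + 7524·231 + 6762·244) / 27480 = 5226592 / 27480 ≈ 190.20
Offset from x = 91: 190.20 − 91 ≈ 99.20.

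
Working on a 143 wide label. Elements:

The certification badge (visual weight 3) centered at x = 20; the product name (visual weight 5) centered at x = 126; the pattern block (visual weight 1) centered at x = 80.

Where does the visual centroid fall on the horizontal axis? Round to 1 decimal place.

x ≈ 85.6

Total weight = 3 + 5 + 1 = 9.
Σw·x = 3·20 + 5·126 + 1·80 = 770, so x̄ = 770/9 ≈ 85.56.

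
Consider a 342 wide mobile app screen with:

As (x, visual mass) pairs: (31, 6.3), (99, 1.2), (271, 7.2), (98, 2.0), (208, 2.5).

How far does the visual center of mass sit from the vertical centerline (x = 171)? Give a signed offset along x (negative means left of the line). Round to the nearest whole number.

≈ -16

Total weight = 6.3 + 1.2 + 7.2 + 2.0 + 2.5 = 19.2.
Σw·x = 6.3·31 + 1.2·99 + 7.2·271 + 2.0·98 + 2.5·208 = 2981.3, so x̄ = 2981.3/19.2 ≈ 155.28.
Offset from x = 171: 155.28 − 171 ≈ -15.72.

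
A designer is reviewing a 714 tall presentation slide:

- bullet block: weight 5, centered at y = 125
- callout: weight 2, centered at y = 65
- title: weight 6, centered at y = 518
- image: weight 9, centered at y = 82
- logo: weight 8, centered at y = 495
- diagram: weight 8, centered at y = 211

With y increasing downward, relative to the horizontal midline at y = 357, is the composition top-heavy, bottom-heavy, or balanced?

Total weight = 5 + 2 + 6 + 9 + 8 + 8 = 38.
y: (5·125 + 2·65 + 6·518 + 9·82 + 8·495 + 8·211) / 38 = 10249 / 38 ≈ 269.71
Since 269.7 is above (smaller y than) 357, the composition reads top-heavy.

top-heavy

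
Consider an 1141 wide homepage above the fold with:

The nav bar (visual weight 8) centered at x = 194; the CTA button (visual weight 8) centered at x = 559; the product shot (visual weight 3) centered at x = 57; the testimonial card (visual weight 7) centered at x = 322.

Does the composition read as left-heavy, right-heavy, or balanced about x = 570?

Σw = 8 + 8 + 3 + 7 = 26.
x: (8·194 + 8·559 + 3·57 + 7·322) / 26 = 8449 / 26 ≈ 324.96
325.0 vs midline 570 → left-heavy.

left-heavy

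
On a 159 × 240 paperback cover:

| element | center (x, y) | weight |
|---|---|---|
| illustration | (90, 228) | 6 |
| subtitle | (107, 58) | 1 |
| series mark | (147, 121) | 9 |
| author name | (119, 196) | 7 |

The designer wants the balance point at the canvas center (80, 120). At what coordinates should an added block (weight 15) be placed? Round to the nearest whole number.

With the added block, Σw becomes 6 + 1 + 9 + 7 + 15 = 38.
x: target moment 38×80 = 3040; current 6·90 + 1·107 + 9·147 + 7·119 = 2803; the added block supplies 237, so x = 237/15 ≈ 15.80.
y: target moment 38×120 = 4560; current 6·228 + 1·58 + 9·121 + 7·196 = 3887; the added block supplies 673, so y = 673/15 ≈ 44.87.

(16, 45)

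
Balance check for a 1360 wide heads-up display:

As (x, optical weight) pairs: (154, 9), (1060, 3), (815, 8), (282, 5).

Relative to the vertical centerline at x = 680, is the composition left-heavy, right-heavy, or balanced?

Total weight = 9 + 3 + 8 + 5 = 25.
x: (9·154 + 3·1060 + 8·815 + 5·282) / 25 = 12496 / 25 ≈ 499.84
499.8 lies left of the midline 680, so the layout is left-heavy.

left-heavy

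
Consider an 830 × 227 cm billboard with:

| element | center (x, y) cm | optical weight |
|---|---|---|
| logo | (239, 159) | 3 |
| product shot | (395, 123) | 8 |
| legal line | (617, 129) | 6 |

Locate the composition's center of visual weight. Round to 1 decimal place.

Weights sum to 3 + 8 + 6 = 17.
Σw·x = 3·239 + 8·395 + 6·617 = 7579, so x̄ = 7579/17 ≈ 445.82.
Σw·y = 3·159 + 8·123 + 6·129 = 2235, so ȳ = 2235/17 ≈ 131.47.

(445.8, 131.5)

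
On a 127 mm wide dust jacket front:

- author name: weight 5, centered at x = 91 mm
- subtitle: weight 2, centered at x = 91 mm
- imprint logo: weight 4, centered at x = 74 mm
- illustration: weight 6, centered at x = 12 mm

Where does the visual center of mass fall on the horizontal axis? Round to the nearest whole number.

x ≈ 59

Σw = 5 + 2 + 4 + 6 = 17.
Σw·x = 5·91 + 2·91 + 4·74 + 6·12 = 1005, so x̄ = 1005/17 ≈ 59.12.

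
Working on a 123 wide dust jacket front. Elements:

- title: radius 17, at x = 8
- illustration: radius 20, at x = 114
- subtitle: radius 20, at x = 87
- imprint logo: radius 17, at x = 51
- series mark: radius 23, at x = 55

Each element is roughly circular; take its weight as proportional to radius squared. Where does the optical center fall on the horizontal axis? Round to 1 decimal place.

x ≈ 66.4

r² weights: title 17² = 289, illustration 20² = 400, subtitle 20² = 400, imprint logo 17² = 289, series mark 23² = 529. Total = 1907.
Σw·x = 289·8 + 400·114 + 400·87 + 289·51 + 529·55 = 126546, so x̄ = 126546/1907 ≈ 66.36.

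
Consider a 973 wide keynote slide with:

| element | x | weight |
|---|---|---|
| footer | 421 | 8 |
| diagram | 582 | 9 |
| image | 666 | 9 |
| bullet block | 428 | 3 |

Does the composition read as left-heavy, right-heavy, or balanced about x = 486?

Weights sum to 8 + 9 + 9 + 3 = 29.
Σw·x = 8·421 + 9·582 + 9·666 + 3·428 = 15884, so x̄ = 15884/29 ≈ 547.72.
547.7 vs midline 486 → right-heavy.

right-heavy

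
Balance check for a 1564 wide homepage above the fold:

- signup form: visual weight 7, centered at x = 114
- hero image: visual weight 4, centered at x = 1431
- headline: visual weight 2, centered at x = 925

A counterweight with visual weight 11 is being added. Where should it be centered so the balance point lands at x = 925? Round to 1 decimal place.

x ≈ 1257.1

With the counterweight, Σw becomes 7 + 4 + 2 + 11 = 24.
Along x: (8372 + 11·x) / 24 = 925 (existing moment 7·114 + 4·1431 + 2·925 = 8372) ⇒ x = (22200 − 8372) / 11 ≈ 1257.09.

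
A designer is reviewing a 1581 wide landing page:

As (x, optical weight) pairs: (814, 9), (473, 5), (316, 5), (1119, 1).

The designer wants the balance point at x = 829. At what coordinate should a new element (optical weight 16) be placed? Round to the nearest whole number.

With the new element, Σw becomes 9 + 5 + 5 + 1 + 16 = 36.
x: target moment 36×829 = 29844; current 9·814 + 5·473 + 5·316 + 1·1119 = 12390; the new element supplies 17454, so x = 17454/16 ≈ 1090.88.

x ≈ 1091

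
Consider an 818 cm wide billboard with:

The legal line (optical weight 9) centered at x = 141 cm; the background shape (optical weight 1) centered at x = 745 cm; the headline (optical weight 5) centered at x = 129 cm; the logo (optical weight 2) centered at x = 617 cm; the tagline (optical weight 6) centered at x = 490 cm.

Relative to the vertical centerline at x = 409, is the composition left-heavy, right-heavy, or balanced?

Σw = 9 + 1 + 5 + 2 + 6 = 23.
x-moment: 9·141 + 1·745 + 5·129 + 2·617 + 6·490 = 6833; centroid 6833/23 ≈ 297.09.
Since 297.1 is left of 409, the composition reads left-heavy.

left-heavy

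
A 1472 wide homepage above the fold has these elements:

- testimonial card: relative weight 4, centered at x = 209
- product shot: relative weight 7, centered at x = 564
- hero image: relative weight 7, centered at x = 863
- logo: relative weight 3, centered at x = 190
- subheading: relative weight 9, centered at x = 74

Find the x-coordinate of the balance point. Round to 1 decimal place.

x ≈ 402.0

Σw = 4 + 7 + 7 + 3 + 9 = 30.
x: (4·209 + 7·564 + 7·863 + 3·190 + 9·74) / 30 = 12061 / 30 ≈ 402.03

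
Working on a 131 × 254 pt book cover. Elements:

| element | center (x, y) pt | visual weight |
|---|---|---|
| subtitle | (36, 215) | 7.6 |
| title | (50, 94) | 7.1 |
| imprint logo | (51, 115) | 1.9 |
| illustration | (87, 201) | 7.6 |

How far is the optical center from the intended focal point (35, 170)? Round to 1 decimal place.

Σw = 7.6 + 7.1 + 1.9 + 7.6 = 24.2.
x: (7.6·36 + 7.1·50 + 1.9·51 + 7.6·87) / 24.2 = 1386.7 / 24.2 ≈ 57.30
y: (7.6·215 + 7.1·94 + 1.9·115 + 7.6·201) / 24.2 = 4047.5 / 24.2 ≈ 167.25
From (35, 170): dx = 22.30, dy = -2.75, so the distance is √(dx²+dy²) ≈ 22.47.

≈ 22.5 pt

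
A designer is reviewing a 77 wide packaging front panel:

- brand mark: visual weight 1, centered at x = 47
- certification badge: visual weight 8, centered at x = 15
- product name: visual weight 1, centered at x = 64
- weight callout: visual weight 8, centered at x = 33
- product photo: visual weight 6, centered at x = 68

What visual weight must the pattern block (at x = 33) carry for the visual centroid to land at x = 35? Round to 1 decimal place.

w ≈ 31.5

Fixed elements: Σw = 1 + 8 + 1 + 8 + 6 = 24, Σw·x = 1·47 + 8·15 + 1·64 + 8·33 + 6·68 = 903.
For the centroid to hit 35: (903 + w·33) / (24 + w) = 35.
Solving: w = (35·24 − 903) / (33 − 35) = -63 / -2 ≈ 31.50.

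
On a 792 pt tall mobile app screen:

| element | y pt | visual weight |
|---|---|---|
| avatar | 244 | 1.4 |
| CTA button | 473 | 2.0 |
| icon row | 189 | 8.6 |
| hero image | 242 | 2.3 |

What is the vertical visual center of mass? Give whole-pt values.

Σw = 1.4 + 2.0 + 8.6 + 2.3 = 14.3.
y: (1.4·244 + 2.0·473 + 8.6·189 + 2.3·242) / 14.3 = 3469.6 / 14.3 ≈ 242.63

y ≈ 243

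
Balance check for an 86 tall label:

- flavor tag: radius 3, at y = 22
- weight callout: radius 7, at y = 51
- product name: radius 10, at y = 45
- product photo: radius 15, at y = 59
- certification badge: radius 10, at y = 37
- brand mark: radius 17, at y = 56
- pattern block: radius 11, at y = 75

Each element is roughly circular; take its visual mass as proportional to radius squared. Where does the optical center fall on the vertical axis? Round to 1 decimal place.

y ≈ 55.4

Weights ∝ r²: flavor tag 3² = 9, weight callout 7² = 49, product name 10² = 100, product photo 15² = 225, certification badge 10² = 100, brand mark 17² = 289, pattern block 11² = 121; Σw = 893.
Σw·y = 9·22 + 49·51 + 100·45 + 225·59 + 100·37 + 289·56 + 121·75 = 49431, so ȳ = 49431/893 ≈ 55.35.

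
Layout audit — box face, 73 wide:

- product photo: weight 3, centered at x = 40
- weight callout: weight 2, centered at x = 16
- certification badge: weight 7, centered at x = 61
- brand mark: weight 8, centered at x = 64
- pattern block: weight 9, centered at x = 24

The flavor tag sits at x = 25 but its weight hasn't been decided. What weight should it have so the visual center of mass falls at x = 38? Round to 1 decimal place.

Existing Σw = 29 (3 + 2 + 7 + 8 + 9); existing moment 3·40 + 2·16 + 7·61 + 8·64 + 9·24 = 1307.
For the centroid to hit 38: (1307 + w·25) / (29 + w) = 38.
So w = (38·29 − 1307)/(25 − 38) = -205/-13 ≈ 15.77.

w ≈ 15.8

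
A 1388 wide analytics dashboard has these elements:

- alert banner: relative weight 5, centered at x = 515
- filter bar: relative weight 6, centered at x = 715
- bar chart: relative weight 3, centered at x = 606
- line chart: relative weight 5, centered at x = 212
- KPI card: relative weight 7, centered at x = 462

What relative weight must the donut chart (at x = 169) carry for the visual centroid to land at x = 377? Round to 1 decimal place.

w ≈ 15.3

Known weights sum to 5 + 6 + 3 + 5 + 7 = 26; their moment is 5·515 + 6·715 + 3·606 + 5·212 + 7·462 = 12977.
Balance at x = 377 requires (12977 + w·169) / (26 + w) = 377.
Solving: w = (377·26 − 12977) / (169 − 377) = -3175 / -208 ≈ 15.26.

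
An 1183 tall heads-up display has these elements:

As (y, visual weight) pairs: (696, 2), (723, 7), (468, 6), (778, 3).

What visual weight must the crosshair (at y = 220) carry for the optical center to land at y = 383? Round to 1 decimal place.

w ≈ 28.8

Fixed elements: Σw = 2 + 7 + 6 + 3 = 18, Σw·y = 2·696 + 7·723 + 6·468 + 3·778 = 11595.
For the centroid to hit 383: (11595 + w·220) / (18 + w) = 383.
Solving: w = (383·18 − 11595) / (220 − 383) = -4701 / -163 ≈ 28.84.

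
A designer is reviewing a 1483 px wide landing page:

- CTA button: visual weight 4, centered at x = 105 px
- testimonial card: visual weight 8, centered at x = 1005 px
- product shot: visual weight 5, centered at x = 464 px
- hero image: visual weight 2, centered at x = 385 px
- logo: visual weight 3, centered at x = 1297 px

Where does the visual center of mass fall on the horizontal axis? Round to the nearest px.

x ≈ 702

Σw = 4 + 8 + 5 + 2 + 3 = 22.
Σw·x = 4·105 + 8·1005 + 5·464 + 2·385 + 3·1297 = 15441, so x̄ = 15441/22 ≈ 701.86.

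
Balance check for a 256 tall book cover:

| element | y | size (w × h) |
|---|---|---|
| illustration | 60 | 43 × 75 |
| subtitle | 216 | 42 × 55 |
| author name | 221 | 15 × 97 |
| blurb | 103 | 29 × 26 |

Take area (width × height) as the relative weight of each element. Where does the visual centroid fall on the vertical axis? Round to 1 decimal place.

y ≈ 141.0

Areas → weights: illustration 43·75 = 3225, subtitle 42·55 = 2310, author name 15·97 = 1455, blurb 29·26 = 754; Σw = 7744.
y-moment: 3225·60 + 2310·216 + 1455·221 + 754·103 = 1091677; centroid 1091677/7744 ≈ 140.97.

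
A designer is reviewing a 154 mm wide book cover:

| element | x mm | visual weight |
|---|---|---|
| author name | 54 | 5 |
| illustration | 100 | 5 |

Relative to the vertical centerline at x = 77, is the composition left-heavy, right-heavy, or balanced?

Total weight = 5 + 5 = 10.
Σw·x = 5·54 + 5·100 = 770, so x̄ = 770/10 ≈ 77.00.
That equals the midline 77 — balanced.

balanced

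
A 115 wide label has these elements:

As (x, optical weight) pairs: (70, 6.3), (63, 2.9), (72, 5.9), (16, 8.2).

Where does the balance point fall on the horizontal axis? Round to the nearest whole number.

Total weight = 6.3 + 2.9 + 5.9 + 8.2 = 23.3.
x: (6.3·70 + 2.9·63 + 5.9·72 + 8.2·16) / 23.3 = 1179.7 / 23.3 ≈ 50.63

x ≈ 51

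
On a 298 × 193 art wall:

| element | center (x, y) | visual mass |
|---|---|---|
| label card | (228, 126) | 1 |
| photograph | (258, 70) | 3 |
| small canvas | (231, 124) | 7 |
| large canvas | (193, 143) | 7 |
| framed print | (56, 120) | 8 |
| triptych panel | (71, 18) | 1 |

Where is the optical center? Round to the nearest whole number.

(166, 118)

Total weight = 1 + 3 + 7 + 7 + 8 + 1 = 27.
x: moment 4489 / weight 27 ≈ 166.26
y: moment 3183 / weight 27 ≈ 117.89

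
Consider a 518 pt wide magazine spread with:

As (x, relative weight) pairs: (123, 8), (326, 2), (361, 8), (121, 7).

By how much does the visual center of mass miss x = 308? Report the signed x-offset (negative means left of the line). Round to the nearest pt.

Total weight = 8 + 2 + 8 + 7 = 25.
x: (8·123 + 2·326 + 8·361 + 7·121) / 25 = 5371 / 25 ≈ 214.84
Against x = 308, that's 214.84 − 308 = -93.16.

≈ -93 pt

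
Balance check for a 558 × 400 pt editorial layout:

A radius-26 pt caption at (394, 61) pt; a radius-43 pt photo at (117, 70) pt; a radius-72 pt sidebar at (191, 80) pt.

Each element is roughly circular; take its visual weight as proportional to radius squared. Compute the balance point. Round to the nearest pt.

r² weights: caption 26² = 676, photo 43² = 1849, sidebar 72² = 5184. Total = 7709.
x-moment: 676·394 + 1849·117 + 5184·191 = 1472821; centroid 1472821/7709 ≈ 191.05.
y-moment: 676·61 + 1849·70 + 5184·80 = 585386; centroid 585386/7709 ≈ 75.94.

(191, 76)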